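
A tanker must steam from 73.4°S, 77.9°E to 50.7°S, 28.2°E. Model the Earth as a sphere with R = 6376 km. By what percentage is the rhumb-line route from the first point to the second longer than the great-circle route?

2.5%

Great circle: σ = 0.5382 rad → d_gc = Rσ = 3431.7 km
Rhumb: Δφ = +0.3962, Δλ = -0.8674, Δψ = +0.8951, q = Δφ/Δψ = 0.4426 → d_rh = R√(Δφ²+q²Δλ²) = 3517.6 km
Excess = (3517.6 − 3431.7) / 3431.7 = 85.9 / 3431.7 = 2.50% ≈ 2.5%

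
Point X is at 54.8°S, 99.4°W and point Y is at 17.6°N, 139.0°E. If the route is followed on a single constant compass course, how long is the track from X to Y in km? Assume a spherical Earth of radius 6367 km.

14193 km

Rhumb course C = atan2(Δλ, Δψ) with Δψ = ln[tan(π/4+φ₂/2)/tan(π/4+φ₁/2)] = +1.4603, Δλ = -2.1223 → C = 304.53°
d = R·|Δφ| / |cos C| = 6367·1.26362 / 0.56684 = 14193 km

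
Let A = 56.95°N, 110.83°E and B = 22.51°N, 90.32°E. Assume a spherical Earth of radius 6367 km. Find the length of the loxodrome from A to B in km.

4183 km

Rhumb course C = atan2(Δλ, Δψ) with Δψ = ln[tan(π/4+φ₂/2)/tan(π/4+φ₁/2)] = -0.8117, Δλ = -0.3580 → C = 203.80°
d = R·|Δφ| / |cos C| = 6367·0.60109 / 0.91497 = 4183 km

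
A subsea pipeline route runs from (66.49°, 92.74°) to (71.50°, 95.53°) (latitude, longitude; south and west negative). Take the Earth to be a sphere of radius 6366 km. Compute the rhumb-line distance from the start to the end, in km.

Δψ = ln[tan(π/4+φ₂/2)/tan(π/4+φ₁/2)] = +0.2451;  Δφ = +0.0874 rad,  Δλ = +0.0487 rad
q = Δφ/Δψ = 0.3568
d = R·√(Δφ² + q²Δλ²) = 6366·0.08915 = 568 km

568 km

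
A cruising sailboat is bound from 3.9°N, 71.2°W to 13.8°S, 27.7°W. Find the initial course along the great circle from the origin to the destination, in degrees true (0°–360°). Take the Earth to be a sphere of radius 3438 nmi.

113.2°

θ = atan2( sin Δλ·cos φ₂ ,  cos φ₁ sin φ₂ − sin φ₁ cos φ₂ cos Δλ )
  = atan2(+0.6685, -0.2859) = 113.16°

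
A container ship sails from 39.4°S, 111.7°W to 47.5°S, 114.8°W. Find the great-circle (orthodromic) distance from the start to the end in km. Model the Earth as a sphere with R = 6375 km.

cos σ = sin φ₁ sin φ₂ + cos φ₁ cos φ₂ cos Δλ
      = sin(-39.40°)sin(-47.50°) + cos(-39.40°)cos(-47.50°)cos(-3.10°) = 0.9893
σ = 8.405° → d = Rσ = 6375·0.14669 = 935 km

935 km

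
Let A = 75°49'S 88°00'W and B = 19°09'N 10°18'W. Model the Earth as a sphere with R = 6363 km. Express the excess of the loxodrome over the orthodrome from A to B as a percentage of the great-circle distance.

Great circle: σ = 1.8429 rad → d_gc = Rσ = 11726.2 km
Rhumb: Δφ = +1.6575, Δλ = +1.3561, Δψ = +2.4248, q = Δφ/Δψ = 0.6835 → d_rh = R√(Δφ²+q²Δλ²) = 12083.9 km
Excess = (12083.9 − 11726.2) / 11726.2 = 357.7 / 11726.2 = 3.0504% ≈ 3.1%

3.1%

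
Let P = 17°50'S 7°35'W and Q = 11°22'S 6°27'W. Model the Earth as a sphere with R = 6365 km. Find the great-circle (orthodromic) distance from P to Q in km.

729 km

cos σ = sin φ₁ sin φ₂ + cos φ₁ cos φ₂ cos Δλ
      = sin(-17.83°)sin(-11.37°) + cos(-17.83°)cos(-11.37°)cos(1.13°) = 0.9935
σ = 6.559° → d = Rσ = 6365·0.11447 = 729 km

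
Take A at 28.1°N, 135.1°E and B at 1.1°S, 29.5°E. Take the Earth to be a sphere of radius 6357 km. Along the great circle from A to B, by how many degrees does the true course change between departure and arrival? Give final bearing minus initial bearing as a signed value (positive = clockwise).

At departure: θ₁ = atan2(sin Δλ cos φ₂, cos φ₁ sin φ₂ − sin φ₁ cos φ₂ cos Δλ) = 276.50°
At arrival: θ₂ = atan2(sin Δλ cos φ₁, −cos φ₂ sin φ₁ + sin φ₂ cos φ₁ cos Δλ) = 241.24°
Δθ = θ₂ − θ₁ = -35.3°

-35.3°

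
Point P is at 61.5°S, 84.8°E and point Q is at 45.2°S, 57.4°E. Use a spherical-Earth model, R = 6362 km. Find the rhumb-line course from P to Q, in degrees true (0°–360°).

Meridional parts: M(φ₁)=-1.3705, M(φ₂)=-0.8863 → ΔM = +0.4842;  Δλ = -0.4782 rad
tan C = Δλ / ΔM = -0.9876 → C = 315.36°

315.4°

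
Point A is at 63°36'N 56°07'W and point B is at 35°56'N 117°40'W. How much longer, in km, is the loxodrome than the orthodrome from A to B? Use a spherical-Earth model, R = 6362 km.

Great circle: cos σ = sin φ₁ sin φ₂ + cos φ₁ cos φ₂ cos Δλ,  σ = 0.7994 rad → d_gc = 5085.6 km
Rhumb line: Δψ = -0.7773, q = Δφ/Δψ = 0.6213, d_rh = R√(Δφ²+q²Δλ²) = 5240.7 km
Excess = 5240.7 − 5085.6 = 155.1 ≈ 155 km

155 km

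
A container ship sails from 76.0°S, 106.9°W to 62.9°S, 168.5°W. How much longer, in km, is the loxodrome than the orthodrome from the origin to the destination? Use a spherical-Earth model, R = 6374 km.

Great circle: cos σ = sin φ₁ sin φ₂ + cos φ₁ cos φ₂ cos Δλ,  σ = 0.4123 rad → d_gc = 2628.2 km
Rhumb line: Δψ = +0.6744, q = Δφ/Δψ = 0.3390, d_rh = R√(Δφ²+q²Δλ²) = 2742.6 km
Excess = 2742.6 − 2628.2 = 114.4 ≈ 114 km

114 km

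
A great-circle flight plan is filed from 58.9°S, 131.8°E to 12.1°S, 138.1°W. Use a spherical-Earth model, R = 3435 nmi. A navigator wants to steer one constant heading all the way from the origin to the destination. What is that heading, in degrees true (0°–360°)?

Δψ = ln[tan(π/4+φ₂/2)/tan(π/4+φ₁/2)] = +1.0664
Δλ = +1.5725 rad (taken the short way round)
course = atan2(Δλ, Δψ) = 55.86°

55.9°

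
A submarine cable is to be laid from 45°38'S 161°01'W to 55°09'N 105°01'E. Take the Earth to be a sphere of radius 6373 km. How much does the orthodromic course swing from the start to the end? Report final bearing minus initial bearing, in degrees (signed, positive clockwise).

-15.9°

At departure: θ₁ = atan2(sin Δλ cos φ₂, cos φ₁ sin φ₂ − sin φ₁ cos φ₂ cos Δλ) = 313.74°
At arrival: θ₂ = atan2(sin Δλ cos φ₁, −cos φ₂ sin φ₁ + sin φ₂ cos φ₁ cos Δλ) = 297.87°
Δθ = θ₂ − θ₁ = -15.9°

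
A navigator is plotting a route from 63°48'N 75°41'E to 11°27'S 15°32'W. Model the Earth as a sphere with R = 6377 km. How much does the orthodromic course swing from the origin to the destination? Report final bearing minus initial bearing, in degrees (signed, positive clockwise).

Initial bearing θ₁ = atan2(sin Δλ cos φ₂, cos φ₁ sin φ₂ − sin φ₁ cos φ₂ cos Δλ) = 265.97°
Final bearing θ₂ = (initial bearing from the destination back to the start) + 180° = 206.70°
Δθ = θ₂ − θ₁ = -59.3°

-59.3°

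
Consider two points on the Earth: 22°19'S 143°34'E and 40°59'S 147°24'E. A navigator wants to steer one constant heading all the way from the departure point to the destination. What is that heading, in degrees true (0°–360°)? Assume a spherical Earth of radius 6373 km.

Meridional parts: M(φ₁)=-0.3997, M(φ₂)=-0.7855 → ΔM = -0.3857;  Δλ = +0.0669 rad
tan C = Δλ / ΔM = -0.1734 → C = 170.16°

170.2°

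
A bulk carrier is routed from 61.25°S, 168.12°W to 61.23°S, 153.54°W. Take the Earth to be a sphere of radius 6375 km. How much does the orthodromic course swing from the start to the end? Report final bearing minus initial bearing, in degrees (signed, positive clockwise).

-12.8°

At departure: θ₁ = atan2(sin Δλ cos φ₂, cos φ₁ sin φ₂ − sin φ₁ cos φ₂ cos Δλ) = 96.24°
At arrival: θ₂ = atan2(sin Δλ cos φ₁, −cos φ₂ sin φ₁ + sin φ₂ cos φ₁ cos Δλ) = 83.44°
Δθ = θ₂ − θ₁ = -12.8°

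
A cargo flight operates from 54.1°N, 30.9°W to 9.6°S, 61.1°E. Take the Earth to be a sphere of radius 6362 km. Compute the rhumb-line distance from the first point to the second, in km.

Δψ = ln[tan(π/4+φ₂/2)/tan(π/4+φ₁/2)] = -1.2955;  Δφ = -1.1118 rad,  Δλ = +1.6057 rad
q = Δφ/Δψ = 0.8582
d = R·√(Δφ² + q²Δλ²) = 6362·1.77057 = 11264 km

11264 km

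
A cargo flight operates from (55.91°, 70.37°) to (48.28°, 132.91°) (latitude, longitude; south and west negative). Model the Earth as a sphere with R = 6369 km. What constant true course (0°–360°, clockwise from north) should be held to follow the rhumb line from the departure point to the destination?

101.3°

Meridional parts: M(φ₁)=+1.1822, M(φ₂)=+0.9648 → ΔM = -0.2175;  Δλ = +1.0915 rad
tan C = Δλ / ΔM = -5.0196 → C = 101.27°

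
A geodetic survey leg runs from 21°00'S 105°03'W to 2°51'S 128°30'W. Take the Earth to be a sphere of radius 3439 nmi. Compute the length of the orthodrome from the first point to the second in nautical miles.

cos σ = sin φ₁ sin φ₂ + cos φ₁ cos φ₂ cos Δλ
      = sin(-21.00°)sin(-2.85°) + cos(-21.00°)cos(-2.85°)cos(-23.45°) = 0.8732
σ = 29.163° → d = Rσ = 3439·0.50900 = 1750 nmi

1750 nmi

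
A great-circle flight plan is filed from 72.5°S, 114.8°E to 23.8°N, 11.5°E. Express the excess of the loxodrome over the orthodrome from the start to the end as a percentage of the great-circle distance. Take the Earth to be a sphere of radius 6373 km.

Great circle: σ = 2.0355 rad → d_gc = Rσ = 12972.3 km
Rhumb: Δφ = +1.6808, Δλ = -1.8029, Δψ = +2.2992, q = Δφ/Δψ = 0.7310 → d_rh = R√(Δφ²+q²Δλ²) = 13611.9 km
Excess = (13611.9 − 12972.3) / 12972.3 = 639.6 / 12972.3 = 4.93% ≈ 4.9%

4.9%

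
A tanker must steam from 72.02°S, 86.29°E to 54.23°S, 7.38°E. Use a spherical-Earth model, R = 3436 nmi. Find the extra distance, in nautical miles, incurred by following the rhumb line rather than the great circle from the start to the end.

Great circle: cos σ = sin φ₁ sin φ₂ + cos φ₁ cos φ₂ cos Δλ,  σ = 0.6327 rad → d_gc = 2173.8 nmi
Rhumb line: Δψ = +0.7128, q = Δφ/Δψ = 0.4356, d_rh = R√(Δφ²+q²Δλ²) = 2321.0 nmi
Excess = 2321.0 − 2173.8 = 147.2 ≈ 147 nmi

147 nmi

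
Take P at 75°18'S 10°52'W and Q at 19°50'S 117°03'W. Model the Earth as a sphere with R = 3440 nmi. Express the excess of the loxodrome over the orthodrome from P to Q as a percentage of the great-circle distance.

Great circle: σ = 1.3061 rad → d_gc = Rσ = 4492.9 nmi
Rhumb: Δφ = +0.9681, Δλ = -1.8532, Δψ = +1.6947, q = Δφ/Δψ = 0.5712 → d_rh = R√(Δφ²+q²Δλ²) = 4934.8 nmi
Excess = (4934.8 − 4492.9) / 4492.9 = 441.9 / 4492.9 = 9.84% ≈ 9.8%

9.8%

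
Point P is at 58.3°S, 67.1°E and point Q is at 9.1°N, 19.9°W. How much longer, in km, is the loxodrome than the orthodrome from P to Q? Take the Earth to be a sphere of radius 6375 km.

Great circle: cos σ = sin φ₁ sin φ₂ + cos φ₁ cos φ₂ cos Δλ,  σ = 1.6784 rad → d_gc = 10699.9 km
Rhumb line: Δψ = +1.4186, q = Δφ/Δψ = 0.8292, d_rh = R√(Δφ²+q²Δλ²) = 10985.1 km
Excess = 10985.1 − 10699.9 = 285.2 ≈ 285 km

285 km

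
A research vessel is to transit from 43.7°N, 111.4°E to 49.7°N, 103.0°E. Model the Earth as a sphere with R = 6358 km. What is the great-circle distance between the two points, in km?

922 km

Haversine: a = sin²(Δφ/2)+cos φ₁ cos φ₂ sin²(Δλ/2) = 0.00525;  σ = 2·atan2(√a,√(1−a))
σ = 8.308° → d = Rσ = 6358·0.14500 = 922 km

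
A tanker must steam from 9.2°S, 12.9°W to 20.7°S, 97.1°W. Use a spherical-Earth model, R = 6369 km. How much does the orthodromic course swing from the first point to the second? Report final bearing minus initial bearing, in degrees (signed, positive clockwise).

Initial bearing θ₁ = atan2(sin Δλ cos φ₂, cos φ₁ sin φ₂ − sin φ₁ cos φ₂ cos Δλ) = 250.27°
Final bearing θ₂ = (initial bearing from the destination back to the start) + 180° = 276.64°
Δθ = θ₂ − θ₁ = +26.4°

+26.4°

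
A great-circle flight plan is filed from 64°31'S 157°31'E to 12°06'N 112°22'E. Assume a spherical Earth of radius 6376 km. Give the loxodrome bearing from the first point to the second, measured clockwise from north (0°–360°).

Δψ = ln[tan(π/4+φ₂/2)/tan(π/4+φ₁/2)] = +1.6994
Δλ = -0.7880 rad (taken the short way round)
course = atan2(Δλ, Δψ) = 335.12°

335.1°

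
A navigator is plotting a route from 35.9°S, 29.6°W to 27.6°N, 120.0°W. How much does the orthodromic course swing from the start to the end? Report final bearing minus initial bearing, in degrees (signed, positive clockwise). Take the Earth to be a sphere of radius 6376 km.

+9.8°

At departure: θ₁ = atan2(sin Δλ cos φ₂, cos φ₁ sin φ₂ − sin φ₁ cos φ₂ cos Δλ) = 292.75°
At arrival: θ₂ = atan2(sin Δλ cos φ₁, −cos φ₂ sin φ₁ + sin φ₂ cos φ₁ cos Δλ) = 302.55°
Δθ = θ₂ − θ₁ = +9.8°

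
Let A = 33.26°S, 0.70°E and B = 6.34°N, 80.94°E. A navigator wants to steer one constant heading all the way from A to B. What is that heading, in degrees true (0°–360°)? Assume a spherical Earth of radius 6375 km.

62.6°

Δψ = ln[tan(π/4+φ₂/2)/tan(π/4+φ₁/2)] = +0.7270
Δλ = +1.4005 rad (taken the short way round)
course = atan2(Δλ, Δψ) = 62.56°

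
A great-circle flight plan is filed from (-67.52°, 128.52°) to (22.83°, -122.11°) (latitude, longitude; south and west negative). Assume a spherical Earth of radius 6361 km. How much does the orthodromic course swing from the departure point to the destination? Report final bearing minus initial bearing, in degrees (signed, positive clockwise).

-74.6°

At departure: θ₁ = atan2(sin Δλ cos φ₂, cos φ₁ sin φ₂ − sin φ₁ cos φ₂ cos Δλ) = 98.77°
At arrival: θ₂ = atan2(sin Δλ cos φ₁, −cos φ₂ sin φ₁ + sin φ₂ cos φ₁ cos Δλ) = 24.21°
Δθ = θ₂ − θ₁ = -74.6°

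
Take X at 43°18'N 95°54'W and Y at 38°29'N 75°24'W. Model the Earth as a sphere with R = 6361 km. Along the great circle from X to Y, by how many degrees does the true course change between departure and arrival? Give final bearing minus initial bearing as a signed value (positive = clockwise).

Initial bearing θ₁ = atan2(sin Δλ cos φ₂, cos φ₁ sin φ₂ − sin φ₁ cos φ₂ cos Δλ) = 100.33°
Final bearing θ₂ = (initial bearing from the destination back to the start) + 180° = 113.84°
Δθ = θ₂ − θ₁ = +13.5°

+13.5°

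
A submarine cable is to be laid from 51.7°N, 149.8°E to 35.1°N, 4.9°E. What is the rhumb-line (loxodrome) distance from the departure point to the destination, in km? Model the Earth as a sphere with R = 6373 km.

Rhumb course C = atan2(Δλ, Δψ) with Δψ = ln[tan(π/4+φ₂/2)/tan(π/4+φ₁/2)] = -0.4027, Δλ = -2.5290 → C = 260.95°
d = R·|Δφ| / |cos C| = 6373·0.28972 / 0.15726 = 11741 km

11741 km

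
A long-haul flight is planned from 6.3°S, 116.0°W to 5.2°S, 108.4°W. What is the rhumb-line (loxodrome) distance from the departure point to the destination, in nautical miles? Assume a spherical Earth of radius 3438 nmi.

Rhumb course C = atan2(Δλ, Δψ) with Δψ = ln[tan(π/4+φ₂/2)/tan(π/4+φ₁/2)] = +0.0193, Δλ = +0.1326 → C = 81.72°
d = R·|Δφ| / |cos C| = 3438·0.01920 / 0.14396 = 459 nmi

459 nmi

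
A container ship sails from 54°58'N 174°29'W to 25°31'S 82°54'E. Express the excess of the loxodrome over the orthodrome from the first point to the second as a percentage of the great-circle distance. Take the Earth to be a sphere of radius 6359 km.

Great circle: σ = 2.0554 rad → d_gc = Rσ = 13070.5 km
Rhumb: Δφ = -1.4047, Δλ = -1.7910, Δψ = -1.6141, q = Δφ/Δψ = 0.8703 → d_rh = R√(Δφ²+q²Δλ²) = 13342.8 km
Excess = (13342.8 − 13070.5) / 13070.5 = 272.3 / 13070.5 = 2.08% ≈ 2.1%

2.1%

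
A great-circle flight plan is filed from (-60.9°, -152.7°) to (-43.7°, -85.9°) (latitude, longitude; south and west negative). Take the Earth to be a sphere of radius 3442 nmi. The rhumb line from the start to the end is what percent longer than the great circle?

3.8%

Great circle: σ = 0.7345 rad → d_gc = Rσ = 2528.0 nmi
Rhumb: Δφ = +0.3002, Δλ = +1.1659, Δψ = +0.4992, q = Δφ/Δψ = 0.6014 → d_rh = R√(Δφ²+q²Δλ²) = 2625.3 nmi
Excess = (2625.3 − 2528.0) / 2528.0 = 97.3 / 2528.0 = 3.849% ≈ 3.8%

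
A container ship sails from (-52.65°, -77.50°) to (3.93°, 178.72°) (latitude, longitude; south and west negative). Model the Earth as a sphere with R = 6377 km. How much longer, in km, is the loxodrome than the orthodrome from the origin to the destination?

Great circle: cos σ = sin φ₁ sin φ₂ + cos φ₁ cos φ₂ cos Δλ,  σ = 1.7708 rad → d_gc = 11292.3 km
Rhumb line: Δψ = +1.1534, q = Δφ/Δψ = 0.8562, d_rh = R√(Δφ²+q²Δλ²) = 11724.4 km
Excess = 11724.4 − 11292.3 = 432.1 ≈ 432 km

432 km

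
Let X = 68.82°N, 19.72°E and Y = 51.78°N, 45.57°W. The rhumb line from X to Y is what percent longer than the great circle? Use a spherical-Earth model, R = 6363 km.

4.3%

Great circle: σ = 0.5988 rad → d_gc = Rσ = 3810.2 km
Rhumb: Δφ = -0.2974, Δλ = -1.1395, Δψ = -0.6169, q = Δφ/Δψ = 0.4821 → d_rh = R√(Δφ²+q²Δλ²) = 3974.9 km
Excess = (3974.9 − 3810.2) / 3810.2 = 164.7 / 3810.2 = 4.32% ≈ 4.3%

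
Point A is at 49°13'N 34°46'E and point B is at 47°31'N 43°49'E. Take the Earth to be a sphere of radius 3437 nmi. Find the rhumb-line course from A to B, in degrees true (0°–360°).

Meridional parts: M(φ₁)=+0.9896, M(φ₂)=+0.9449 → ΔM = -0.0447;  Δλ = +0.1580 rad
tan C = Δλ / ΔM = -3.5363 → C = 105.79°

105.8°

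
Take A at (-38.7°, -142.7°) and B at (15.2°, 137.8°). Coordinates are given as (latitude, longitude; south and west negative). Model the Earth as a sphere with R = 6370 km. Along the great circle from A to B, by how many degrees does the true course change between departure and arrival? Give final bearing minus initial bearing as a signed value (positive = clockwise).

At departure: θ₁ = atan2(sin Δλ cos φ₂, cos φ₁ sin φ₂ − sin φ₁ cos φ₂ cos Δλ) = 288.34°
At arrival: θ₂ = atan2(sin Δλ cos φ₁, −cos φ₂ sin φ₁ + sin φ₂ cos φ₁ cos Δλ) = 309.86°
Δθ = θ₂ − θ₁ = +21.5°

+21.5°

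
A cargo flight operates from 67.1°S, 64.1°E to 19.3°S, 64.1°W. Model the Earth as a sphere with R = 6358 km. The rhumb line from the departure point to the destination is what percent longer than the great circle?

14.3%

Great circle: σ = 1.4934 rad → d_gc = Rσ = 9494.8 km
Rhumb: Δφ = +0.8343, Δλ = -2.2375, Δψ = +1.2534, q = Δφ/Δψ = 0.6656 → d_rh = R√(Δφ²+q²Δλ²) = 10853.4 km
Excess = (10853.4 − 9494.8) / 9494.8 = 1358.6 / 9494.8 = 14.31% ≈ 14.3%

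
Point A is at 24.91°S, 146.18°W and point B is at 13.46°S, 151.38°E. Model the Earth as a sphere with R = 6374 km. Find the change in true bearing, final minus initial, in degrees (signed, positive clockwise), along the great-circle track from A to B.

Initial bearing θ₁ = atan2(sin Δλ cos φ₂, cos φ₁ sin φ₂ − sin φ₁ cos φ₂ cos Δλ) = 268.57°
Final bearing θ₂ = (initial bearing from the destination back to the start) + 180° = 291.20°
Δθ = θ₂ − θ₁ = +22.6°

+22.6°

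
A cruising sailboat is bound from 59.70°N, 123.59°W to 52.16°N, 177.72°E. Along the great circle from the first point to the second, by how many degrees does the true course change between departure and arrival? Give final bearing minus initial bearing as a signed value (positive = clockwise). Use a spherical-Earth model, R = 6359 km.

Initial bearing θ₁ = atan2(sin Δλ cos φ₂, cos φ₁ sin φ₂ − sin φ₁ cos φ₂ cos Δλ) = 283.23°
Final bearing θ₂ = (initial bearing from the destination back to the start) + 180° = 233.19°
Δθ = θ₂ − θ₁ = -50.0°

-50.0°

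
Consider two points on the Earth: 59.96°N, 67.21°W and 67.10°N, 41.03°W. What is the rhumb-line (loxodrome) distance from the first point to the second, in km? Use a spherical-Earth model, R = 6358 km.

Δψ = ln[tan(π/4+φ₂/2)/tan(π/4+φ₁/2)] = +0.2812;  Δφ = +0.1246 rad,  Δλ = +0.4569 rad
q = Δφ/Δψ = 0.4431
d = R·√(Δφ² + q²Δλ²) = 6358·0.23774 = 1512 km

1512 km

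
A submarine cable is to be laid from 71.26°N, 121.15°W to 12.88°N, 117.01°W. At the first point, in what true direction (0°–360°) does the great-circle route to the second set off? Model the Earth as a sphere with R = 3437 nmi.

θ = atan2( sin Δλ·cos φ₂ ,  cos φ₁ sin φ₂ − sin φ₁ cos φ₂ cos Δλ )
  = atan2(+0.0704, -0.8491) = 175.26°

175.3°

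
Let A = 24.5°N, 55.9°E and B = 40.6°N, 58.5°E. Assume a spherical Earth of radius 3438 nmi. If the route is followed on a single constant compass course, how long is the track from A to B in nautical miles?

975 nmi

Rhumb course C = atan2(Δλ, Δψ) with Δψ = ln[tan(π/4+φ₂/2)/tan(π/4+φ₁/2)] = +0.3354, Δλ = +0.0454 → C = 7.71°
d = R·|Δφ| / |cos C| = 3438·0.28100 / 0.99097 = 975 nmi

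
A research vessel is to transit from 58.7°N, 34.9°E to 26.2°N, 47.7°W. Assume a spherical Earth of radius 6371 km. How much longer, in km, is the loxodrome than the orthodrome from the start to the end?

Great circle: cos σ = sin φ₁ sin φ₂ + cos φ₁ cos φ₂ cos Δλ,  σ = 1.1182 rad → d_gc = 7124.2 km
Rhumb line: Δψ = -0.7983, q = Δφ/Δψ = 0.7105, d_rh = R√(Δφ²+q²Δλ²) = 7459.6 km
Excess = 7459.6 − 7124.2 = 335.4 ≈ 335 km

335 km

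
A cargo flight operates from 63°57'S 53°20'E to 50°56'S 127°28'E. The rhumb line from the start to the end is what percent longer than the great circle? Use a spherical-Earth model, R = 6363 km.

Great circle: σ = 0.6869 rad → d_gc = Rσ = 4370.8 km
Rhumb: Δφ = +0.2272, Δλ = +1.2939, Δψ = +0.4276, q = Δφ/Δψ = 0.5312 → d_rh = R√(Δφ²+q²Δλ²) = 4606.4 km
Excess = (4606.4 − 4370.8) / 4370.8 = 235.6 / 4370.8 = 5.39% ≈ 5.4%

5.4%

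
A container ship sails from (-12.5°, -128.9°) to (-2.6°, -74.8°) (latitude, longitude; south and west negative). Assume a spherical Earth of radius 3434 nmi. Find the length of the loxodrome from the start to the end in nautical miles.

3265 nmi

Rhumb course C = atan2(Δλ, Δψ) with Δψ = ln[tan(π/4+φ₂/2)/tan(π/4+φ₁/2)] = +0.1745, Δλ = +0.9442 → C = 79.53°
d = R·|Δφ| / |cos C| = 3434·0.17279 / 0.18175 = 3265 nmi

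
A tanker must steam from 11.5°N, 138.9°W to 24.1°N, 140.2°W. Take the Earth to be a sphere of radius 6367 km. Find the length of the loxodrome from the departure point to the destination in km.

1407 km

Δψ = ln[tan(π/4+φ₂/2)/tan(π/4+φ₁/2)] = +0.2315;  Δφ = +0.2199 rad,  Δλ = -0.0227 rad
q = Δφ/Δψ = 0.9498
d = R·√(Δφ² + q²Δλ²) = 6367·0.22096 = 1407 km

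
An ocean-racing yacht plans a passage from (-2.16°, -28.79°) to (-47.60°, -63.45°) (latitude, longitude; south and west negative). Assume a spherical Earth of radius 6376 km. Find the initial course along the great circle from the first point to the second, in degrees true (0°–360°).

N = sin Δλ·cos φ₂ = -0.3835;  D = cos φ₁ sin φ₂ − sin φ₁ cos φ₂ cos Δλ = -0.7170
initial course = atan2(N, D) = 208.14°

208.1°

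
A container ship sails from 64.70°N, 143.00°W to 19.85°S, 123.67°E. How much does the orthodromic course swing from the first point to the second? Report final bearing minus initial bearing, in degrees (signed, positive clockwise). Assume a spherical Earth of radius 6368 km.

Initial bearing θ₁ = atan2(sin Δλ cos φ₂, cos φ₁ sin φ₂ − sin φ₁ cos φ₂ cos Δλ) = 264.18°
Final bearing θ₂ = (initial bearing from the destination back to the start) + 180° = 206.87°
Δθ = θ₂ − θ₁ = -57.3°

-57.3°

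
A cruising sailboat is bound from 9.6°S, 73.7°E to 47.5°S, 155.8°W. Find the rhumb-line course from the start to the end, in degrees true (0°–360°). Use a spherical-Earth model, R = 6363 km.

108.8°

Meridional parts: M(φ₁)=-0.1683, M(φ₂)=-0.9445 → ΔM = -0.7761;  Δλ = +2.2777 rad
tan C = Δλ / ΔM = -2.9346 → C = 108.82°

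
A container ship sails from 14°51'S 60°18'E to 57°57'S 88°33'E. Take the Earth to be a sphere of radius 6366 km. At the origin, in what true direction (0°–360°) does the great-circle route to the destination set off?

160.2°

N = sin Δλ·cos φ₂ = +0.2512;  D = cos φ₁ sin φ₂ − sin φ₁ cos φ₂ cos Δλ = -0.6995
initial course = atan2(N, D) = 160.25°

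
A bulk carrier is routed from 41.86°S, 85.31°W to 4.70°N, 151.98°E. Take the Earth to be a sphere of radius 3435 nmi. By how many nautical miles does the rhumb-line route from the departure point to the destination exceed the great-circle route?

267 nmi

Great circle: cos σ = sin φ₁ sin φ₂ + cos φ₁ cos φ₂ cos Δλ,  σ = 2.0441 rad → d_gc = 7021.3 nmi
Rhumb line: Δψ = +0.8880, q = Δφ/Δψ = 0.9151, d_rh = R√(Δφ²+q²Δλ²) = 7288.0 nmi
Excess = 7288.0 − 7021.3 = 266.7 ≈ 267 nmi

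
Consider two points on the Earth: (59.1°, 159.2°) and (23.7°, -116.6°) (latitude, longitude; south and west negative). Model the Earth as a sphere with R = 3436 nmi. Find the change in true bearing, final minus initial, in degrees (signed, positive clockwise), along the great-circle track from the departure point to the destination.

Initial bearing θ₁ = atan2(sin Δλ cos φ₂, cos φ₁ sin φ₂ − sin φ₁ cos φ₂ cos Δλ) = 82.06°
Final bearing θ₂ = (initial bearing from the destination back to the start) + 180° = 146.26°
Δθ = θ₂ − θ₁ = +64.2°

+64.2°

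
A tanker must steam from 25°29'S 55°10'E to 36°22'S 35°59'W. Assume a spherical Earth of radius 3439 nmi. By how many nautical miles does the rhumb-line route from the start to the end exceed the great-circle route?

160 nmi

Great circle: cos σ = sin φ₁ sin φ₂ + cos φ₁ cos φ₂ cos Δλ,  σ = 1.3279 rad → d_gc = 4566.6 nmi
Rhumb line: Δψ = -0.2220, q = Δφ/Δψ = 0.8556, d_rh = R√(Δφ²+q²Δλ²) = 4726.5 nmi
Excess = 4726.5 − 4566.6 = 159.9 ≈ 160 nmi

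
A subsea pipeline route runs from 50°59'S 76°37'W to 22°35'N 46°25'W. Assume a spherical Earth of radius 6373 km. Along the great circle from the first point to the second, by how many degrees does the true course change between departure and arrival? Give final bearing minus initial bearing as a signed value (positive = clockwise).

Initial bearing θ₁ = atan2(sin Δλ cos φ₂, cos φ₁ sin φ₂ − sin φ₁ cos φ₂ cos Δλ) = 28.32°
Final bearing θ₂ = (initial bearing from the destination back to the start) + 180° = 18.87°
Δθ = θ₂ − θ₁ = -9.4°

-9.4°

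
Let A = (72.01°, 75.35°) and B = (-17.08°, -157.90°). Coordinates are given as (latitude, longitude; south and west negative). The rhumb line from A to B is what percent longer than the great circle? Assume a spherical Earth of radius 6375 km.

9.2%

Great circle: σ = 2.0443 rad → d_gc = Rσ = 13032.3 km
Rhumb: Δφ = -1.5549, Δλ = +2.2122, Δψ = -2.1459, q = Δφ/Δψ = 0.7246 → d_rh = R√(Δφ²+q²Δλ²) = 14236.7 km
Excess = (14236.7 − 13032.3) / 13032.3 = 1204.4 / 13032.3 = 9.24% ≈ 9.2%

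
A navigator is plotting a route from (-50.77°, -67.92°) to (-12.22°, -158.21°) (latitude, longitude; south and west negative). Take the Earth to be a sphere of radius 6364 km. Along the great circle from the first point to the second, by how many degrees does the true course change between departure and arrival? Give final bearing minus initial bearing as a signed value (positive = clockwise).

At departure: θ₁ = atan2(sin Δλ cos φ₂, cos φ₁ sin φ₂ − sin φ₁ cos φ₂ cos Δλ) = 261.98°
At arrival: θ₂ = atan2(sin Δλ cos φ₁, −cos φ₂ sin φ₁ + sin φ₂ cos φ₁ cos Δλ) = 320.15°
Δθ = θ₂ − θ₁ = +58.2°

+58.2°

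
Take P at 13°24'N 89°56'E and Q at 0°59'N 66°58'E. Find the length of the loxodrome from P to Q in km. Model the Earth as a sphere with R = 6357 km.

Rhumb course C = atan2(Δλ, Δψ) with Δψ = ln[tan(π/4+φ₂/2)/tan(π/4+φ₁/2)] = -0.2189, Δλ = -0.4008 → C = 241.36°
d = R·|Δφ| / |cos C| = 6357·0.21671 / 0.47924 = 2875 km

2875 km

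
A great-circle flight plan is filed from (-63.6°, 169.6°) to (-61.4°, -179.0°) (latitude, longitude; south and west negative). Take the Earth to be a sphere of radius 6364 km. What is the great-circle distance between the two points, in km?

Haversine: a = sin²(Δφ/2)+cos φ₁ cos φ₂ sin²(Δλ/2) = 0.00247;  σ = 2·atan2(√a,√(1−a))
σ = 5.695° → d = Rσ = 6364·0.09940 = 633 km

633 km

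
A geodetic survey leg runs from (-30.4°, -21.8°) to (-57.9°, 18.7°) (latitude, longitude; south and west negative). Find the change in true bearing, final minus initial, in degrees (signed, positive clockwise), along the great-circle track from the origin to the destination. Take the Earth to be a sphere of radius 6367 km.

Initial bearing θ₁ = atan2(sin Δλ cos φ₂, cos φ₁ sin φ₂ − sin φ₁ cos φ₂ cos Δλ) = 146.74°
Final bearing θ₂ = (initial bearing from the destination back to the start) + 180° = 117.10°
Δθ = θ₂ − θ₁ = -29.6°

-29.6°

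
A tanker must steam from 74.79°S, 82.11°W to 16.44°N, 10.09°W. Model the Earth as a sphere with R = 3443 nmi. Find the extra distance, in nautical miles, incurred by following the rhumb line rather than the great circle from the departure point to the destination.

Great circle: cos σ = sin φ₁ sin φ₂ + cos φ₁ cos φ₂ cos Δλ,  σ = 1.7675 rad → d_gc = 6085.4 nmi
Rhumb line: Δψ = +2.3045, q = Δφ/Δψ = 0.6909, d_rh = R√(Δφ²+q²Δλ²) = 6244.7 nmi
Excess = 6244.7 − 6085.4 = 159.3 ≈ 159 nmi

159 nmi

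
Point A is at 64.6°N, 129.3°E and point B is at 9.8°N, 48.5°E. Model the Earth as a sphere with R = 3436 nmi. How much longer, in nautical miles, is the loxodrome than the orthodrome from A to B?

Great circle: cos σ = sin φ₁ sin φ₂ + cos φ₁ cos φ₂ cos Δλ,  σ = 1.3476 rad → d_gc = 4630.4 nmi
Rhumb line: Δψ = -1.3182, q = Δφ/Δψ = 0.7256, d_rh = R√(Δφ²+q²Δλ²) = 4812.6 nmi
Excess = 4812.6 − 4630.4 = 182.2 ≈ 182 nmi

182 nmi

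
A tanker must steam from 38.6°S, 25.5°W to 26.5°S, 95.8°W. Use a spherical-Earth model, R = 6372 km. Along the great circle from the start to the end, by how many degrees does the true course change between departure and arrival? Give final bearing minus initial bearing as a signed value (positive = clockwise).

+41.7°

At departure: θ₁ = atan2(sin Δλ cos φ₂, cos φ₁ sin φ₂ − sin φ₁ cos φ₂ cos Δλ) = 259.21°
At arrival: θ₂ = atan2(sin Δλ cos φ₁, −cos φ₂ sin φ₁ + sin φ₂ cos φ₁ cos Δλ) = 300.92°
Δθ = θ₂ − θ₁ = +41.7°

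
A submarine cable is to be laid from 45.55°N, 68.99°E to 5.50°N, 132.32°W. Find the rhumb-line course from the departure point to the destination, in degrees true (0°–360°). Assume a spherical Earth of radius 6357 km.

106.1°

Meridional parts: M(φ₁)=+0.8950, M(φ₂)=+0.0961 → ΔM = -0.7989;  Δλ = +2.7697 rad
tan C = Δλ / ΔM = -3.4670 → C = 106.09°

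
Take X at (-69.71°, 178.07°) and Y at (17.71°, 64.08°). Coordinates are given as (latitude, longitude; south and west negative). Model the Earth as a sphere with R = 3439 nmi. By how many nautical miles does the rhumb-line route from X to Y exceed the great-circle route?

447 nmi

Great circle: cos σ = sin φ₁ sin φ₂ + cos φ₁ cos φ₂ cos Δλ,  σ = 2.0038 rad → d_gc = 6891.2 nmi
Rhumb line: Δψ = +2.0349, q = Δφ/Δψ = 0.7498, d_rh = R√(Δφ²+q²Δλ²) = 7338.3 nmi
Excess = 7338.3 − 6891.2 = 447.1 ≈ 447 nmi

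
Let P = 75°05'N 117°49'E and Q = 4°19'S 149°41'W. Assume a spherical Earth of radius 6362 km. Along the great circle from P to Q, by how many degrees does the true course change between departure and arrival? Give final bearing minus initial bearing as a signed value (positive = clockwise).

+76.3°

Initial bearing θ₁ = atan2(sin Δλ cos φ₂, cos φ₁ sin φ₂ − sin φ₁ cos φ₂ cos Δλ) = 88.70°
Final bearing θ₂ = (initial bearing from the destination back to the start) + 180° = 165.04°
Δθ = θ₂ − θ₁ = +76.3°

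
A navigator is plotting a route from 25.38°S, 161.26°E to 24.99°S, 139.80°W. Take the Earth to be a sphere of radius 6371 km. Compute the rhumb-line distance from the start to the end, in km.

Δψ = ln[tan(π/4+φ₂/2)/tan(π/4+φ₁/2)] = +0.0075;  Δφ = +0.0068 rad,  Δλ = +1.0287 rad
q = Δφ/Δψ = 0.9049
d = R·√(Δφ² + q²Δλ²) = 6371·0.93093 = 5931 km

5931 km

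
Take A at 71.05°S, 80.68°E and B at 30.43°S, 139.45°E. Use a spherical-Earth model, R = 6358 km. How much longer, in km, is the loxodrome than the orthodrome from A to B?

Great circle: cos σ = sin φ₁ sin φ₂ + cos φ₁ cos φ₂ cos Δλ,  σ = 0.8967 rad → d_gc = 5701.05 km
Rhumb line: Δψ = +1.2324, q = Δφ/Δψ = 0.5753, d_rh = R√(Δφ²+q²Δλ²) = 5864.50 km
Excess = 5864.50 − 5701.05 = 163.45 ≈ 163 km

163 km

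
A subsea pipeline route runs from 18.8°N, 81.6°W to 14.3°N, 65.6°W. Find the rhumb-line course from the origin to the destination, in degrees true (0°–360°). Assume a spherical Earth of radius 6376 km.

Δψ = ln[tan(π/4+φ₂/2)/tan(π/4+φ₁/2)] = -0.0820
Δλ = +0.2793 rad (taken the short way round)
course = atan2(Δλ, Δψ) = 106.36°

106.4°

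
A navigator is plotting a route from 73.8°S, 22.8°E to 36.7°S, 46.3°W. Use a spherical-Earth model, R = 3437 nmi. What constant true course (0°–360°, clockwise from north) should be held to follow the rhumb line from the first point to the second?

Meridional parts: M(φ₁)=-1.9497, M(φ₂)=-0.6894 → ΔM = +1.2602;  Δλ = -1.2060 rad
tan C = Δλ / ΔM = -0.9570 → C = 316.26°

316.3°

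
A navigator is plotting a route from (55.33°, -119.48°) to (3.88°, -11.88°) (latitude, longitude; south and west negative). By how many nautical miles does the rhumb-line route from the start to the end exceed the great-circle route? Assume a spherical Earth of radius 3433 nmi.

Great circle: cos σ = sin φ₁ sin φ₂ + cos φ₁ cos φ₂ cos Δλ,  σ = 1.6870 rad → d_gc = 5791.5 nmi
Rhumb line: Δψ = -1.0965, q = Δφ/Δψ = 0.8189, d_rh = R√(Δφ²+q²Δλ²) = 6113.7 nmi
Excess = 6113.7 − 5791.5 = 322.2 ≈ 322 nmi

322 nmi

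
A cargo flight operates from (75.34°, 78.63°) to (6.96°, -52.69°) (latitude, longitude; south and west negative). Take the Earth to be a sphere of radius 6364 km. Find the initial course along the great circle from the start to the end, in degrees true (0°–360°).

N = sin Δλ·cos φ₂ = -0.7455;  D = cos φ₁ sin φ₂ − sin φ₁ cos φ₂ cos Δλ = +0.6647
initial course = atan2(N, D) = 311.72°

311.7°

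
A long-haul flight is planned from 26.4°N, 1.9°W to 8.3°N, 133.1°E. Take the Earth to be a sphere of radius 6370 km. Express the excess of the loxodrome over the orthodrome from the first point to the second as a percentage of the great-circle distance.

4.2%

Great circle: σ = 2.1683 rad → d_gc = Rσ = 13811.8 km
Rhumb: Δφ = -0.3159, Δλ = +2.3562, Δψ = -0.3326, q = Δφ/Δψ = 0.9497 → d_rh = R√(Δφ²+q²Δλ²) = 14396.0 km
Excess = (14396.0 − 13811.8) / 13811.8 = 584.2 / 13811.8 = 4.23% ≈ 4.2%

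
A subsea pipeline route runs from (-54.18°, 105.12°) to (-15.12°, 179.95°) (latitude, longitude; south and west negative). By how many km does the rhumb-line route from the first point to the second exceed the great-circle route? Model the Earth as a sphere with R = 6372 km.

216 km

Great circle: cos σ = sin φ₁ sin φ₂ + cos φ₁ cos φ₂ cos Δλ,  σ = 1.2032 rad → d_gc = 7666.9 km
Rhumb line: Δψ = +0.8625, q = Δφ/Δψ = 0.7904, d_rh = R√(Δφ²+q²Δλ²) = 7882.6 km
Excess = 7882.6 − 7666.9 = 215.7 ≈ 216 km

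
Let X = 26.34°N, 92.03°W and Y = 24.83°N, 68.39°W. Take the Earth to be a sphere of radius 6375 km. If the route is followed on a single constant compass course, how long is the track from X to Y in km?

2378 km

Rhumb course C = atan2(Δλ, Δψ) with Δψ = ln[tan(π/4+φ₂/2)/tan(π/4+φ₁/2)] = -0.0292, Δλ = +0.4126 → C = 94.05°
d = R·|Δφ| / |cos C| = 6375·0.02635 / 0.07064 = 2378 km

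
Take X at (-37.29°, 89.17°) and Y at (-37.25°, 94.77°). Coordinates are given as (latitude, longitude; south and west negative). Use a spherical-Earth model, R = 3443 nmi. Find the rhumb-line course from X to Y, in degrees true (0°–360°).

89.5°

Δψ = ln[tan(π/4+φ₂/2)/tan(π/4+φ₁/2)] = +0.0009
Δλ = +0.0977 rad (taken the short way round)
course = atan2(Δλ, Δψ) = 89.49°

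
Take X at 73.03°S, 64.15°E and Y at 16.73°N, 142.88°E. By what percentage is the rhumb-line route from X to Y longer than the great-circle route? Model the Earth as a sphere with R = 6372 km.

Great circle: σ = 1.7933 rad → d_gc = Rσ = 11427.1 km
Rhumb: Δφ = +1.5666, Δλ = +1.3741, Δψ = +2.1988, q = Δφ/Δψ = 0.7125 → d_rh = R√(Δφ²+q²Δλ²) = 11771.4 km
Excess = (11771.4 − 11427.1) / 11427.1 = 344.3 / 11427.1 = 3.01% ≈ 3.0%

3.0%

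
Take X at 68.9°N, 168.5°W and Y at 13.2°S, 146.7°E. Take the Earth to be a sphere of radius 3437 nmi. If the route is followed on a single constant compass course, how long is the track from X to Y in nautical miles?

Δψ = ln[tan(π/4+φ₂/2)/tan(π/4+φ₁/2)] = -1.9132;  Δφ = -1.4329 rad,  Δλ = -0.7819 rad
q = Δφ/Δψ = 0.7490
d = R·√(Δφ² + q²Δλ²) = 3437·1.54797 = 5320 nmi

5320 nmi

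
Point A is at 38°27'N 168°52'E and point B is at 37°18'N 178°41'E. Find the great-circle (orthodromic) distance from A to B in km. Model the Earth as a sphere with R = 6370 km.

870 km

Haversine: a = sin²(Δφ/2)+cos φ₁ cos φ₂ sin²(Δλ/2) = 0.00466;  σ = 2·atan2(√a,√(1−a))
σ = 7.830° → d = Rσ = 6370·0.13666 = 870 km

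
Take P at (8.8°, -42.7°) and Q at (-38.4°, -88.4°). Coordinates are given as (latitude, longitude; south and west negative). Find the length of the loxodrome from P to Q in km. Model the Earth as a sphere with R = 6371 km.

7080 km

Δψ = ln[tan(π/4+φ₂/2)/tan(π/4+φ₁/2)] = -0.8811;  Δφ = -0.8238 rad,  Δλ = -0.7976 rad
q = Δφ/Δψ = 0.9350
d = R·√(Δφ² + q²Δλ²) = 6371·1.11122 = 7080 km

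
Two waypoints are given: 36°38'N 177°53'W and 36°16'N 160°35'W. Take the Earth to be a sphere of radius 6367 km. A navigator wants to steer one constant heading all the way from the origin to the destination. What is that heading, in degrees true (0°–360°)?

91.5°

Meridional parts: M(φ₁)=+0.6880, M(φ₂)=+0.6800 → ΔM = -0.0080;  Δλ = +0.3019 rad
tan C = Δλ / ΔM = -37.9518 → C = 91.51°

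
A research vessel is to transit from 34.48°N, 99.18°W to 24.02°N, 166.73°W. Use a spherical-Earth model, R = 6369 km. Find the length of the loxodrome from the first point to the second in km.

Δψ = ln[tan(π/4+φ₂/2)/tan(π/4+φ₁/2)] = -0.2097;  Δφ = -0.1826 rad,  Δλ = -1.1790 rad
q = Δφ/Δψ = 0.8705
d = R·√(Δφ² + q²Δλ²) = 6369·1.04243 = 6639 km

6639 km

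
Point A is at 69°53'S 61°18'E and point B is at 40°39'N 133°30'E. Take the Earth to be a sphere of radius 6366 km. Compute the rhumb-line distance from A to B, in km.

13745 km

Rhumb course C = atan2(Δλ, Δψ) with Δψ = ln[tan(π/4+φ₂/2)/tan(π/4+φ₁/2)] = +2.5073, Δλ = +1.2601 → C = 26.68°
d = R·|Δφ| / |cos C| = 6366·1.92917 / 0.89350 = 13745 km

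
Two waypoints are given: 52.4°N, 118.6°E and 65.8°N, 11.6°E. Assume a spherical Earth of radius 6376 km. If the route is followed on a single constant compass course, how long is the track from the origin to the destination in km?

6204 km

Δψ = ln[tan(π/4+φ₂/2)/tan(π/4+φ₁/2)] = +0.4624;  Δφ = +0.2339 rad,  Δλ = -1.8675 rad
q = Δφ/Δψ = 0.5057
d = R·√(Δφ² + q²Δλ²) = 6376·0.97298 = 6204 km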